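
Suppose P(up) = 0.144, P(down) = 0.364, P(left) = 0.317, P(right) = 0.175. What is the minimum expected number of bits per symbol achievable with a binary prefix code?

Repeatedly combine the two least-probable nodes; the expected code length is the sum of the merged weights.
merge 18/125 + 7/40 → 319/1000
merge 317/1000 + 319/1000 → 159/250
merge 91/250 + 159/250 → 1
L = 319/1000 + 159/250 + 1 = 391/200 = 1.955 bits/symbol.

1.955 bits/symbol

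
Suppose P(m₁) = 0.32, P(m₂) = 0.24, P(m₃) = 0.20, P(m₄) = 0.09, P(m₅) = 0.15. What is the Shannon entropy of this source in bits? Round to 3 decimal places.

H = −Σ pᵢ log₂ pᵢ.
−0.32·log₂(0.32) = 0.5260
−0.24·log₂(0.24) = 0.4941
−0.20·log₂(0.20) = 0.4644
−0.09·log₂(0.09) = 0.3127
−0.15·log₂(0.15) = 0.4105
Sum ≈ 2.2078 → 2.208 bits.

2.208 bits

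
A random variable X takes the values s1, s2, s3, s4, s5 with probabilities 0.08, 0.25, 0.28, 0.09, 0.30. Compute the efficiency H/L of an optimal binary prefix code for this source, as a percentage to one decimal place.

98.6%

Entropy H = −Σ p log₂ p ≈ 2.1395 bits.
Huffman merges: 2/25+9/100→17/100; 17/100+1/4→21/50; 7/25+3/10→29/50; 21/50+29/50→1. L = 217/100 ≈ 2.1700.
Efficiency = H/L = 2.1395/2.1700 = 98.6%.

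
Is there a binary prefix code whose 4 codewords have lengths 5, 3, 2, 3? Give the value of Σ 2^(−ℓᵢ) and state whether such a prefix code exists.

With common denominator 2^5 = 32: Σ 2^(−ℓᵢ) = 1/32 + 4/32 + 8/32 + 4/32 = 17/32 = 0.53125.
Kraft's inequality requires Σ ≤ 1; here Σ = 0.53125 ≤ 1, so such a prefix code exists.

0.53125; yes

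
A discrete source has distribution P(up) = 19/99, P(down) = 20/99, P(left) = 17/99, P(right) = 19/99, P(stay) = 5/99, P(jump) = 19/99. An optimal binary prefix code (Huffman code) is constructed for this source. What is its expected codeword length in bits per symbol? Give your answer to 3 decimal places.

2.606 bits/symbol

Repeatedly combine the two least-probable nodes; the expected code length is the sum of the merged weights.
merge 5/99 + 17/99 → 2/9
merge 19/99 + 19/99 → 38/99
merge 19/99 + 20/99 → 13/33
merge 2/9 + 38/99 → 20/33
merge 13/33 + 20/33 → 1
L = 2/9 + 38/99 + 13/33 + 20/33 + 1 = 86/33 ≈ 2.606 bits/symbol.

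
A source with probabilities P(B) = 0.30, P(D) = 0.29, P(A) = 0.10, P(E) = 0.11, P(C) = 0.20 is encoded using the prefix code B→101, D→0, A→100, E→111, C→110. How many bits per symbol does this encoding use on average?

L̄ = Σ pᵢ·ℓᵢ = 0.30·3 + 0.29·1 + 0.10·3 + 0.11·3 + 0.20·3 = 2.42 bits/symbol.

2.42 bits/symbol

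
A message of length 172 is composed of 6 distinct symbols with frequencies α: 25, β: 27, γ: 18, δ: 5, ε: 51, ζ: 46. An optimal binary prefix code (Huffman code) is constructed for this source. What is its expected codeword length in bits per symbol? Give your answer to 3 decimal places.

Probabilities are the counts divided by 172.
Repeatedly combine the two least-probable nodes; the expected code length is the sum of the merged weights.
merge 5/172 + 9/86 → 23/172
merge 23/172 + 25/172 → 12/43
merge 27/172 + 23/86 → 73/172
merge 12/43 + 51/172 → 99/172
merge 73/172 + 99/172 → 1
L = 23/172 + 12/43 + 73/172 + 99/172 + 1 = 415/172 ≈ 2.413 bits/symbol.

2.413 bits/symbol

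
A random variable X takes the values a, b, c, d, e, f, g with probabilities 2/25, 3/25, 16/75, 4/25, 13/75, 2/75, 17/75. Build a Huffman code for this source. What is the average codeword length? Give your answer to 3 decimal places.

Repeatedly combine the two least-probable nodes; the expected code length is the sum of the merged weights.
merge 2/75 + 2/25 → 8/75
merge 8/75 + 3/25 → 17/75
merge 4/25 + 13/75 → 1/3
merge 16/75 + 17/75 → 11/25
merge 17/75 + 1/3 → 14/25
merge 11/25 + 14/25 → 1
L = 8/75 + 17/75 + 1/3 + 11/25 + 14/25 + 1 = 8/3 ≈ 2.667 bits/symbol.

2.667 bits/symbol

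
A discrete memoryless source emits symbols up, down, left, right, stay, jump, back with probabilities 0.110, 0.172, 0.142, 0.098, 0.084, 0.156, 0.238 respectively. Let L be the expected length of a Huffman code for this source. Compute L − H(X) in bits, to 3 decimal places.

0.035 bits

Entropy H = −Σ p log₂ p ≈ 2.7266 bits.
Huffman merges: 21/250+49/500→91/500; 11/100+71/500→63/250; 39/250+43/250→41/125; 91/500+119/500→21/50; 63/250+41/125→29/50; 21/50+29/50→1. L = 1381/500 ≈ 2.7620.
L − H = 2.7620 − 2.7266 = 0.035 bits.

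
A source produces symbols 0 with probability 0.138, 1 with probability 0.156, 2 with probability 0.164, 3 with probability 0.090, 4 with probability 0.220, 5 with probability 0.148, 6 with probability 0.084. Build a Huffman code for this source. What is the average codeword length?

2.78 bits/symbol

Repeatedly combine the two least-probable nodes; the expected code length is the sum of the merged weights.
merge 21/250 + 9/100 → 87/500
merge 69/500 + 37/250 → 143/500
merge 39/250 + 41/250 → 8/25
merge 87/500 + 11/50 → 197/500
merge 143/500 + 8/25 → 303/500
merge 197/500 + 303/500 → 1
L = 87/500 + 143/500 + 8/25 + 197/500 + 303/500 + 1 = 139/50 = 2.78 bits/symbol.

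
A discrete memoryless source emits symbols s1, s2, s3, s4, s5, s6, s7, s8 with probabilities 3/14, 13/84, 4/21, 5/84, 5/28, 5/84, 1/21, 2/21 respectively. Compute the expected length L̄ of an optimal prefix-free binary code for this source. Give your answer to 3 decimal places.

2.857 bits/symbol

Repeatedly combine the two least-probable nodes; the expected code length is the sum of the merged weights.
merge 1/21 + 5/84 → 3/28
merge 5/84 + 2/21 → 13/84
merge 3/28 + 13/84 → 11/42
merge 13/84 + 5/28 → 1/3
merge 4/21 + 3/14 → 17/42
merge 11/42 + 1/3 → 25/42
merge 17/42 + 25/42 → 1
L = 3/28 + 13/84 + 11/42 + 1/3 + 17/42 + 25/42 + 1 = 20/7 ≈ 2.857 bits/symbol.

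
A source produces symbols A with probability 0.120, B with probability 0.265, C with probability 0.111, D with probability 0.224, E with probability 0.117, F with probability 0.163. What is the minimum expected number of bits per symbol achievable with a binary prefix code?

2.511 bits/symbol

Repeatedly combine the two least-probable nodes; the expected code length is the sum of the merged weights.
merge 111/1000 + 117/1000 → 57/250
merge 3/25 + 163/1000 → 283/1000
merge 28/125 + 57/250 → 113/250
merge 53/200 + 283/1000 → 137/250
merge 113/250 + 137/250 → 1
L = 57/250 + 283/1000 + 113/250 + 137/250 + 1 = 2511/1000 = 2.511 bits/symbol.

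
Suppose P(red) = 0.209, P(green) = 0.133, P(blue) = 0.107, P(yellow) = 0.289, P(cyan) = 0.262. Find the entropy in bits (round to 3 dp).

2.228 bits

H = −Σ pᵢ log₂ pᵢ.
−0.209·log₂(0.209) = 0.4720
−0.133·log₂(0.133) = 0.3871
−0.107·log₂(0.107) = 0.3450
−0.289·log₂(0.289) = 0.5176
−0.262·log₂(0.262) = 0.5063
Sum ≈ 2.2279 → 2.228 bits.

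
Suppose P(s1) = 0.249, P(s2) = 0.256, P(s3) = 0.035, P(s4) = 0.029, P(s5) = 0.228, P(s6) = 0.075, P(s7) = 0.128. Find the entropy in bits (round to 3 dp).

H = −Σ pᵢ log₂ pᵢ.
−0.249·log₂(0.249) = 0.4994
−0.256·log₂(0.256) = 0.5032
−0.035·log₂(0.035) = 0.1693
−0.029·log₂(0.029) = 0.1481
−0.228·log₂(0.228) = 0.4863
−0.075·log₂(0.075) = 0.2803
−0.128·log₂(0.128) = 0.3796
Sum ≈ 2.4663 → 2.466 bits.

2.466 bits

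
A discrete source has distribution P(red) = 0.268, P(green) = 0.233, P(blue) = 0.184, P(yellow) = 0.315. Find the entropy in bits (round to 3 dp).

H = −Σ pᵢ log₂ pᵢ.
−0.268·log₂(0.268) = 0.5091
−0.233·log₂(0.233) = 0.4897
−0.184·log₂(0.184) = 0.4494
−0.315·log₂(0.315) = 0.5250
Sum ≈ 1.9731 → 1.973 bits.

1.973 bits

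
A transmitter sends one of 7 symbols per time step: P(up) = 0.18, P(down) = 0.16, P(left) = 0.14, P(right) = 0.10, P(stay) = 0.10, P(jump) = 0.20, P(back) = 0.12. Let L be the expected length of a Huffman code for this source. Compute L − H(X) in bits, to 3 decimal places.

0.039 bits

Entropy H = −Σ p log₂ p ≈ 2.7613 bits.
Huffman merges: 1/10+1/10→1/5; 3/25+7/50→13/50; 4/25+9/50→17/50; 1/5+1/5→2/5; 13/50+17/50→3/5; 2/5+3/5→1. L = 14/5 ≈ 2.8000.
L − H = 2.8000 − 2.7613 = 0.039 bits.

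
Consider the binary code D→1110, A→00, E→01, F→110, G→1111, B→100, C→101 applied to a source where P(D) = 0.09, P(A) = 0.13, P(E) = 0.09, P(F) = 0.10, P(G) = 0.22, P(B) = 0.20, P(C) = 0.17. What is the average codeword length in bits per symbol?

3.09 bits/symbol

L̄ = Σ pᵢ·ℓᵢ = 0.09·4 + 0.13·2 + 0.09·2 + 0.10·3 + 0.22·4 + 0.20·3 + 0.17·3 = 3.09 bits/symbol.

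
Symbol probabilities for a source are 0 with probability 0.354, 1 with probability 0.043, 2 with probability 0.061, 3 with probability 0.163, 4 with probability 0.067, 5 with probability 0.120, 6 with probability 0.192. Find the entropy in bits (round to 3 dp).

H = −Σ pᵢ log₂ pᵢ.
−0.354·log₂(0.354) = 0.5304
−0.043·log₂(0.043) = 0.1952
−0.061·log₂(0.061) = 0.2461
−0.163·log₂(0.163) = 0.4266
−0.067·log₂(0.067) = 0.2613
−0.120·log₂(0.120) = 0.3671
−0.192·log₂(0.192) = 0.4571
Sum ≈ 2.4837 → 2.484 bits.

2.484 bits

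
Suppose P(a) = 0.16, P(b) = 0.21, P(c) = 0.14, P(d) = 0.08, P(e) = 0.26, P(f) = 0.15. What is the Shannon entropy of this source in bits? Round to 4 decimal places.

2.5003 bits

H = −Σ pᵢ log₂ pᵢ.
−0.16·log₂(0.16) = 0.4230
−0.21·log₂(0.21) = 0.4728
−0.14·log₂(0.14) = 0.3971
−0.08·log₂(0.08) = 0.2915
−0.26·log₂(0.26) = 0.5053
−0.15·log₂(0.15) = 0.4105
Sum ≈ 2.5003 → 2.5003 bits.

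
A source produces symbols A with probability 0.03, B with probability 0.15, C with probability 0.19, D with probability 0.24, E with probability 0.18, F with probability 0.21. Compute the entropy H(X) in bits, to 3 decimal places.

H = −Σ pᵢ log₂ pᵢ.
−0.03·log₂(0.03) = 0.1518
−0.15·log₂(0.15) = 0.4105
−0.19·log₂(0.19) = 0.4552
−0.24·log₂(0.24) = 0.4941
−0.18·log₂(0.18) = 0.4453
−0.21·log₂(0.21) = 0.4728
Sum ≈ 2.4298 → 2.430 bits.

2.430 bits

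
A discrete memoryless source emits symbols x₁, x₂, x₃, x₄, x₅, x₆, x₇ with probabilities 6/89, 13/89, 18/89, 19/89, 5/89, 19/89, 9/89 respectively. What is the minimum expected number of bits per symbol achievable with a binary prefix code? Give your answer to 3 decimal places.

Repeatedly combine the two least-probable nodes; the expected code length is the sum of the merged weights.
merge 5/89 + 6/89 → 11/89
merge 9/89 + 11/89 → 20/89
merge 13/89 + 18/89 → 31/89
merge 19/89 + 19/89 → 38/89
merge 20/89 + 31/89 → 51/89
merge 38/89 + 51/89 → 1
L = 11/89 + 20/89 + 31/89 + 38/89 + 51/89 + 1 = 240/89 ≈ 2.697 bits/symbol.

2.697 bits/symbol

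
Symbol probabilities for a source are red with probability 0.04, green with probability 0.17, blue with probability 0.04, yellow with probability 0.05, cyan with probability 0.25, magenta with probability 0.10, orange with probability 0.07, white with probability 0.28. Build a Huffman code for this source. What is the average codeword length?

2.67 bits/symbol

Repeatedly combine the two least-probable nodes; the expected code length is the sum of the merged weights.
merge 1/25 + 1/25 → 2/25
merge 1/20 + 7/100 → 3/25
merge 2/25 + 1/10 → 9/50
merge 3/25 + 17/100 → 29/100
merge 9/50 + 1/4 → 43/100
merge 7/25 + 29/100 → 57/100
merge 43/100 + 57/100 → 1
L = 2/25 + 3/25 + 9/50 + 29/100 + 43/100 + 57/100 + 1 = 267/100 = 2.67 bits/symbol.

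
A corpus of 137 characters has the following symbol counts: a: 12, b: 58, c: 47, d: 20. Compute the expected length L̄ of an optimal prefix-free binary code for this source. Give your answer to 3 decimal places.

Probabilities are the counts divided by 137.
Repeatedly combine the two least-probable nodes; the expected code length is the sum of the merged weights.
merge 12/137 + 20/137 → 32/137
merge 32/137 + 47/137 → 79/137
merge 58/137 + 79/137 → 1
L = 32/137 + 79/137 + 1 = 248/137 ≈ 1.810 bits/symbol.

1.810 bits/symbol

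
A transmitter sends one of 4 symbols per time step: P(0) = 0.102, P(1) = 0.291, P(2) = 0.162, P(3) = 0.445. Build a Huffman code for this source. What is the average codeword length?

Repeatedly combine the two least-probable nodes; the expected code length is the sum of the merged weights.
merge 51/500 + 81/500 → 33/125
merge 33/125 + 291/1000 → 111/200
merge 89/200 + 111/200 → 1
L = 33/125 + 111/200 + 1 = 1819/1000 = 1.819 bits/symbol.

1.819 bits/symbol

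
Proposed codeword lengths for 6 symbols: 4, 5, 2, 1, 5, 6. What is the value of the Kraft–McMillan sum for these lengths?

0.890625

With common denominator 2^6 = 64: Σ 2^(−ℓᵢ) = 4/64 + 2/64 + 16/64 + 32/64 + 2/64 + 1/64 = 57/64 = 0.890625.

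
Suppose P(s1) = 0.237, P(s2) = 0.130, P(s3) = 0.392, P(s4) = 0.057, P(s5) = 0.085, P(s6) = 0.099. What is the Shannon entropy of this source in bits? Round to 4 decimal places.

H = −Σ pᵢ log₂ pᵢ.
−0.237·log₂(0.237) = 0.4923
−0.130·log₂(0.130) = 0.3826
−0.392·log₂(0.392) = 0.5296
−0.057·log₂(0.057) = 0.2356
−0.085·log₂(0.085) = 0.3023
−0.099·log₂(0.099) = 0.3303
Sum ≈ 2.2727 → 2.2727 bits.

2.2727 bits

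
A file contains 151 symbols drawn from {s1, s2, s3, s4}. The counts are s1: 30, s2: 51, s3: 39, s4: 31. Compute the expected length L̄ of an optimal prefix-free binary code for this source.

Probabilities are the counts divided by 151.
Repeatedly combine the two least-probable nodes; the expected code length is the sum of the merged weights.
merge 30/151 + 31/151 → 61/151
merge 39/151 + 51/151 → 90/151
merge 61/151 + 90/151 → 1
L = 61/151 + 90/151 + 1 = 2 bits/symbol.

2 bits/symbol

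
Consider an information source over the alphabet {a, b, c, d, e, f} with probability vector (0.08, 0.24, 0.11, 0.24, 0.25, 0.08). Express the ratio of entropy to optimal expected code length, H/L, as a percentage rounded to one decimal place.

Entropy H = −Σ p log₂ p ≈ 2.4216 bits.
Huffman merges: 2/25+2/25→4/25; 11/100+4/25→27/100; 6/25+6/25→12/25; 1/4+27/100→13/25; 12/25+13/25→1. L = 243/100 ≈ 2.4300.
Efficiency = H/L = 2.4216/2.4300 = 99.7%.

99.7%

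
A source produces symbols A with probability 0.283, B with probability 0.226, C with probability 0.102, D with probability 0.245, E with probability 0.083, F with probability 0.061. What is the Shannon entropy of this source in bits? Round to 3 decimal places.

2.378 bits

H = −Σ pᵢ log₂ pᵢ.
−0.283·log₂(0.283) = 0.5154
−0.226·log₂(0.226) = 0.4849
−0.102·log₂(0.102) = 0.3359
−0.245·log₂(0.245) = 0.4971
−0.083·log₂(0.083) = 0.2980
−0.061·log₂(0.061) = 0.2461
Sum ≈ 2.3775 → 2.378 bits.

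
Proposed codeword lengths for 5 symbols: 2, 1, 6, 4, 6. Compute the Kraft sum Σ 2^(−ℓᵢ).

With common denominator 2^6 = 64: Σ 2^(−ℓᵢ) = 16/64 + 32/64 + 1/64 + 4/64 + 1/64 = 54/64 = 0.84375.

0.84375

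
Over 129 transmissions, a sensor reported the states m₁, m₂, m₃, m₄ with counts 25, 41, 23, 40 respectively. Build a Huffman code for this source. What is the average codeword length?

2 bits/symbol

Probabilities are the counts divided by 129.
Repeatedly combine the two least-probable nodes; the expected code length is the sum of the merged weights.
merge 23/129 + 25/129 → 16/43
merge 40/129 + 41/129 → 27/43
merge 16/43 + 27/43 → 1
L = 16/43 + 27/43 + 1 = 2 bits/symbol.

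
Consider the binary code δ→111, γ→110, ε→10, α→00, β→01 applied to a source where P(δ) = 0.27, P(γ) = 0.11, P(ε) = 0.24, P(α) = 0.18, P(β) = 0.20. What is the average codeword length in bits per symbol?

L̄ = Σ pᵢ·ℓᵢ = 0.27·3 + 0.11·3 + 0.24·2 + 0.18·2 + 0.20·2 = 2.38 bits/symbol.

2.38 bits/symbol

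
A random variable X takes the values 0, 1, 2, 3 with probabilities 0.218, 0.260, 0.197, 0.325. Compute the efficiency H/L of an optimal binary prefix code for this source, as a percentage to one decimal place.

98.7%

Entropy H = −Σ p log₂ p ≈ 1.9731 bits.
Huffman merges: 197/1000+109/500→83/200; 13/50+13/40→117/200; 83/200+117/200→1. L = 2 ≈ 2.0000.
Efficiency = H/L = 1.9731/2.0000 = 98.7%.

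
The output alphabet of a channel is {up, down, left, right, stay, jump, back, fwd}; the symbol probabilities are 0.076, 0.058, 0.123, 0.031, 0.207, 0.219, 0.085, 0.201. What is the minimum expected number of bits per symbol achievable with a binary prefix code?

Repeatedly combine the two least-probable nodes; the expected code length is the sum of the merged weights.
merge 31/1000 + 29/500 → 89/1000
merge 19/250 + 17/200 → 161/1000
merge 89/1000 + 123/1000 → 53/250
merge 161/1000 + 201/1000 → 181/500
merge 207/1000 + 53/250 → 419/1000
merge 219/1000 + 181/500 → 581/1000
merge 419/1000 + 581/1000 → 1
L = 89/1000 + 161/1000 + 53/250 + 181/500 + 419/1000 + 581/1000 + 1 = 353/125 = 2.824 bits/symbol.

2.824 bits/symbol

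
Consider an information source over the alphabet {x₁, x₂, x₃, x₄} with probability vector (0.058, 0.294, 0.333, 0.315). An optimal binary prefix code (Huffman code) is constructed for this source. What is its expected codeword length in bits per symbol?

2 bits/symbol

Repeatedly combine the two least-probable nodes; the expected code length is the sum of the merged weights.
merge 29/500 + 147/500 → 44/125
merge 63/200 + 333/1000 → 81/125
merge 44/125 + 81/125 → 1
L = 44/125 + 81/125 + 1 = 2 bits/symbol.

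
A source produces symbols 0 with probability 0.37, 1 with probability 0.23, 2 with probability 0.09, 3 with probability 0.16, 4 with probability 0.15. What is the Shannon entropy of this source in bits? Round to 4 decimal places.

2.1646 bits

H = −Σ pᵢ log₂ pᵢ.
−0.37·log₂(0.37) = 0.5307
−0.23·log₂(0.23) = 0.4877
−0.09·log₂(0.09) = 0.3127
−0.16·log₂(0.16) = 0.4230
−0.15·log₂(0.15) = 0.4105
Sum ≈ 2.1646 → 2.1646 bits.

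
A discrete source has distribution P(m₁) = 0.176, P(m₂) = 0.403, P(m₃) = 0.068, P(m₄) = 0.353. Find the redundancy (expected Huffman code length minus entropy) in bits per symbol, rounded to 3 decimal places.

Entropy H = −Σ p log₂ p ≈ 1.7635 bits.
Huffman merges: 17/250+22/125→61/250; 61/250+353/1000→597/1000; 403/1000+597/1000→1. L = 1841/1000 ≈ 1.8410.
L − H = 1.8410 − 1.7635 = 0.077 bits.

0.077 bits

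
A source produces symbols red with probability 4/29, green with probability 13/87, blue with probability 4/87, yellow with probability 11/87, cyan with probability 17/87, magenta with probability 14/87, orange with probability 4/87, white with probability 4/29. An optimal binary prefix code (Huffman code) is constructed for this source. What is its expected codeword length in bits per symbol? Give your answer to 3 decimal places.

Repeatedly combine the two least-probable nodes; the expected code length is the sum of the merged weights.
merge 4/87 + 4/87 → 8/87
merge 8/87 + 11/87 → 19/87
merge 4/29 + 4/29 → 8/29
merge 13/87 + 14/87 → 9/29
merge 17/87 + 19/87 → 12/29
merge 8/29 + 9/29 → 17/29
merge 12/29 + 17/29 → 1
L = 8/87 + 19/87 + 8/29 + 9/29 + 12/29 + 17/29 + 1 = 84/29 ≈ 2.897 bits/symbol.

2.897 bits/symbol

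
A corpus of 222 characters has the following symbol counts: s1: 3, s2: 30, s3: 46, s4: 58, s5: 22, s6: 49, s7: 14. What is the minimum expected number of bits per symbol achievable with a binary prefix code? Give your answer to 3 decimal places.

2.563 bits/symbol

Probabilities are the counts divided by 222.
Repeatedly combine the two least-probable nodes; the expected code length is the sum of the merged weights.
merge 1/74 + 7/111 → 17/222
merge 17/222 + 11/111 → 13/74
merge 5/37 + 13/74 → 23/74
merge 23/111 + 49/222 → 95/222
merge 29/111 + 23/74 → 127/222
merge 95/222 + 127/222 → 1
L = 17/222 + 13/74 + 23/74 + 95/222 + 127/222 + 1 = 569/222 ≈ 2.563 bits/symbol.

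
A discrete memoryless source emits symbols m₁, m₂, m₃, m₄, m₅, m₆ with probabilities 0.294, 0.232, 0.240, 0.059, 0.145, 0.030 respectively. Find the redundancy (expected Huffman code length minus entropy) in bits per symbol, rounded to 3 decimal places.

0.024 bits

Entropy H = −Σ p log₂ p ≈ 2.2990 bits.
Huffman merges: 3/100+59/1000→89/1000; 89/1000+29/200→117/500; 29/125+117/500→233/500; 6/25+147/500→267/500; 233/500+267/500→1. L = 2323/1000 ≈ 2.3230.
L − H = 2.3230 − 2.2990 = 0.024 bits.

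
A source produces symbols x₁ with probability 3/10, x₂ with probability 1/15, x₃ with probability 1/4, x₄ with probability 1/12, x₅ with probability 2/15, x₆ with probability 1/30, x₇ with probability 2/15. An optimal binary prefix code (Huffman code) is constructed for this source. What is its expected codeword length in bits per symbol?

Repeatedly combine the two least-probable nodes; the expected code length is the sum of the merged weights.
merge 1/30 + 1/15 → 1/10
merge 1/12 + 1/10 → 11/60
merge 2/15 + 2/15 → 4/15
merge 11/60 + 1/4 → 13/30
merge 4/15 + 3/10 → 17/30
merge 13/30 + 17/30 → 1
L = 1/10 + 11/60 + 4/15 + 13/30 + 17/30 + 1 = 51/20 = 2.55 bits/symbol.

2.55 bits/symbol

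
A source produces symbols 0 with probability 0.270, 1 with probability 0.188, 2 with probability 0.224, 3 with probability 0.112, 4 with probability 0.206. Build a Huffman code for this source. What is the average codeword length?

Repeatedly combine the two least-probable nodes; the expected code length is the sum of the merged weights.
merge 14/125 + 47/250 → 3/10
merge 103/500 + 28/125 → 43/100
merge 27/100 + 3/10 → 57/100
merge 43/100 + 57/100 → 1
L = 3/10 + 43/100 + 57/100 + 1 = 23/10 = 2.3 bits/symbol.

2.3 bits/symbol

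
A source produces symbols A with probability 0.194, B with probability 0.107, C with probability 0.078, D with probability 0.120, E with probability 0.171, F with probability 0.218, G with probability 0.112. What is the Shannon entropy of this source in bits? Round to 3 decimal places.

2.727 bits

H = −Σ pᵢ log₂ pᵢ.
−0.194·log₂(0.194) = 0.4590
−0.107·log₂(0.107) = 0.3450
−0.078·log₂(0.078) = 0.2871
−0.120·log₂(0.120) = 0.3671
−0.171·log₂(0.171) = 0.4357
−0.218·log₂(0.218) = 0.4791
−0.112·log₂(0.112) = 0.3537
Sum ≈ 2.7266 → 2.727 bits.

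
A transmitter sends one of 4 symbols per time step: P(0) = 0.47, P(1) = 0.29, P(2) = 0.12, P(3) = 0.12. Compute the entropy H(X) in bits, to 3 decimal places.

1.764 bits

H = −Σ pᵢ log₂ pᵢ.
−0.47·log₂(0.47) = 0.5120
−0.29·log₂(0.29) = 0.5179
−0.12·log₂(0.12) = 0.3671
−0.12·log₂(0.12) = 0.3671
Sum ≈ 1.7640 → 1.764 bits.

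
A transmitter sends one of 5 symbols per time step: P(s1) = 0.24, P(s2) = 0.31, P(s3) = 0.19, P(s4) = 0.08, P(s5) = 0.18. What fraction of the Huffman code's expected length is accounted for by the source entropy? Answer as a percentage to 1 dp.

97.8%

Entropy H = −Σ p log₂ p ≈ 2.2100 bits.
Huffman merges: 2/25+9/50→13/50; 19/100+6/25→43/100; 13/50+31/100→57/100; 43/100+57/100→1. L = 113/50 ≈ 2.2600.
Efficiency = H/L = 2.2100/2.2600 = 97.8%.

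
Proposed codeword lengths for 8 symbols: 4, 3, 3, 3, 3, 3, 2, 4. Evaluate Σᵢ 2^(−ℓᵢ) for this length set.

1

With common denominator 2^4 = 16: Σ 2^(−ℓᵢ) = 1/16 + 2/16 + 2/16 + 2/16 + 2/16 + 2/16 + 4/16 + 1/16 = 16/16 = 1.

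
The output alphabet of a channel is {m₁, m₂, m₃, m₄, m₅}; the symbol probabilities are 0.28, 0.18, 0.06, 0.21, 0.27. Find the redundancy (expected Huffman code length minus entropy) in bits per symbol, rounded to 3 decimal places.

Entropy H = −Σ p log₂ p ≈ 2.1859 bits.
Huffman merges: 3/50+9/50→6/25; 21/100+6/25→9/20; 27/100+7/25→11/20; 9/20+11/20→1. L = 56/25 ≈ 2.2400.
L − H = 2.2400 − 2.1859 = 0.054 bits.

0.054 bits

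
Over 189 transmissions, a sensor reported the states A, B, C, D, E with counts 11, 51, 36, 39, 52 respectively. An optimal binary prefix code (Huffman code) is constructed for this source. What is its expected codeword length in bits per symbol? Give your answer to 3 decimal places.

Probabilities are the counts divided by 189.
Repeatedly combine the two least-probable nodes; the expected code length is the sum of the merged weights.
merge 11/189 + 4/21 → 47/189
merge 13/63 + 47/189 → 86/189
merge 17/63 + 52/189 → 103/189
merge 86/189 + 103/189 → 1
L = 47/189 + 86/189 + 103/189 + 1 = 425/189 ≈ 2.249 bits/symbol.

2.249 bits/symbol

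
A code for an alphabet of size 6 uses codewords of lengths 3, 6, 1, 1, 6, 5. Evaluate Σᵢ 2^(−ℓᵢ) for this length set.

With common denominator 2^6 = 64: Σ 2^(−ℓᵢ) = 8/64 + 1/64 + 32/64 + 32/64 + 1/64 + 2/64 = 76/64 = 1.1875.

1.1875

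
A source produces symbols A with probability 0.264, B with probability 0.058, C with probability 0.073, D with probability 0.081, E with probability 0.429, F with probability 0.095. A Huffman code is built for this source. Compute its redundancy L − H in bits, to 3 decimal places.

0.024 bits

Entropy H = −Σ p log₂ p ≈ 2.1612 bits.
Huffman merges: 29/500+73/1000→131/1000; 81/1000+19/200→22/125; 131/1000+22/125→307/1000; 33/125+307/1000→571/1000; 429/1000+571/1000→1. L = 437/200 ≈ 2.1850.
L − H = 2.1850 − 2.1612 = 0.024 bits.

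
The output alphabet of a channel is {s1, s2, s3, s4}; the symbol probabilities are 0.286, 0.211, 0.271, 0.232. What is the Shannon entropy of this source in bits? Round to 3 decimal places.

H = −Σ pᵢ log₂ pᵢ.
−0.286·log₂(0.286) = 0.5165
−0.211·log₂(0.211) = 0.4736
−0.271·log₂(0.271) = 0.5105
−0.232·log₂(0.232) = 0.4890
Sum ≈ 1.9896 → 1.990 bits.

1.990 bits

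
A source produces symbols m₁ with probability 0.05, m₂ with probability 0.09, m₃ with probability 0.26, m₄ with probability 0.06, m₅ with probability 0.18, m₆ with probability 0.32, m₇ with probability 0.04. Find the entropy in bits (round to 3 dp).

H = −Σ pᵢ log₂ pᵢ.
−0.05·log₂(0.05) = 0.2161
−0.09·log₂(0.09) = 0.3127
−0.26·log₂(0.26) = 0.5053
−0.06·log₂(0.06) = 0.2435
−0.18·log₂(0.18) = 0.4453
−0.32·log₂(0.32) = 0.5260
−0.04·log₂(0.04) = 0.1858
Sum ≈ 2.4347 → 2.435 bits.

2.435 bits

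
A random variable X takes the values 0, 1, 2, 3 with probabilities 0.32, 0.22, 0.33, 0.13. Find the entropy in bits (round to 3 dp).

1.917 bits

H = −Σ pᵢ log₂ pᵢ.
−0.32·log₂(0.32) = 0.5260
−0.22·log₂(0.22) = 0.4806
−0.33·log₂(0.33) = 0.5278
−0.13·log₂(0.13) = 0.3826
Sum ≈ 1.9171 → 1.917 bits.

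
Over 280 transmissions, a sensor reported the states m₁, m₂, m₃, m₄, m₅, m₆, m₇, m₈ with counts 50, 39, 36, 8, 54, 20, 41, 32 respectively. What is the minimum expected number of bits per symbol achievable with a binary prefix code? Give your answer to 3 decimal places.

Probabilities are the counts divided by 280.
Repeatedly combine the two least-probable nodes; the expected code length is the sum of the merged weights.
merge 1/35 + 1/14 → 1/10
merge 1/10 + 4/35 → 3/14
merge 9/70 + 39/280 → 15/56
merge 41/280 + 5/28 → 13/40
merge 27/140 + 3/14 → 57/140
merge 15/56 + 13/40 → 83/140
merge 57/140 + 83/140 → 1
L = 1/10 + 3/14 + 15/56 + 13/40 + 57/140 + 83/140 + 1 = 407/140 ≈ 2.907 bits/symbol.

2.907 bits/symbol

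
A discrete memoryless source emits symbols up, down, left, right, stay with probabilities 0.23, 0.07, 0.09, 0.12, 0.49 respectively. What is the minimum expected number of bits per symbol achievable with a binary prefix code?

Repeatedly combine the two least-probable nodes; the expected code length is the sum of the merged weights.
merge 7/100 + 9/100 → 4/25
merge 3/25 + 4/25 → 7/25
merge 23/100 + 7/25 → 51/100
merge 49/100 + 51/100 → 1
L = 4/25 + 7/25 + 51/100 + 1 = 39/20 = 1.95 bits/symbol.

1.95 bits/symbol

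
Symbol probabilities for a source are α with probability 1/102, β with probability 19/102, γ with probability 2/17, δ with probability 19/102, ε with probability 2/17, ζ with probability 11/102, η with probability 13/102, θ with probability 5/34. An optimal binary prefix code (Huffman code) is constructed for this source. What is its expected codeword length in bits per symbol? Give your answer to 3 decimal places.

2.931 bits/symbol

Repeatedly combine the two least-probable nodes; the expected code length is the sum of the merged weights.
merge 1/102 + 11/102 → 2/17
merge 2/17 + 2/17 → 4/17
merge 2/17 + 13/102 → 25/102
merge 5/34 + 19/102 → 1/3
merge 19/102 + 4/17 → 43/102
merge 25/102 + 1/3 → 59/102
merge 43/102 + 59/102 → 1
L = 2/17 + 4/17 + 25/102 + 1/3 + 43/102 + 59/102 + 1 = 299/102 ≈ 2.931 bits/symbol.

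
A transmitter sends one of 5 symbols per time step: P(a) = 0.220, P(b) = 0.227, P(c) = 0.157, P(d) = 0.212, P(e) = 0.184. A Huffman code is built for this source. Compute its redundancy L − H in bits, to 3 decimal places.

Entropy H = −Σ p log₂ p ≈ 2.3093 bits.
Huffman merges: 157/1000+23/125→341/1000; 53/250+11/50→54/125; 227/1000+341/1000→71/125; 54/125+71/125→1. L = 2341/1000 ≈ 2.3410.
L − H = 2.3410 − 2.3093 = 0.032 bits.

0.032 bits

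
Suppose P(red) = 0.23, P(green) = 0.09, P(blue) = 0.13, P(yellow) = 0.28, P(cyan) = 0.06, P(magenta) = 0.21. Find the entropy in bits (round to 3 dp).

H = −Σ pᵢ log₂ pᵢ.
−0.23·log₂(0.23) = 0.4877
−0.09·log₂(0.09) = 0.3127
−0.13·log₂(0.13) = 0.3826
−0.28·log₂(0.28) = 0.5142
−0.06·log₂(0.06) = 0.2435
−0.21·log₂(0.21) = 0.4728
Sum ≈ 2.4135 → 2.414 bits.

2.414 bits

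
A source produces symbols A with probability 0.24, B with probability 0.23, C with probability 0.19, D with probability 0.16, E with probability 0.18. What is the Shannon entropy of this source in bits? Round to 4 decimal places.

H = −Σ pᵢ log₂ pᵢ.
−0.24·log₂(0.24) = 0.4941
−0.23·log₂(0.23) = 0.4877
−0.19·log₂(0.19) = 0.4552
−0.16·log₂(0.16) = 0.4230
−0.18·log₂(0.18) = 0.4453
Sum ≈ 2.3054 → 2.3054 bits.

2.3054 bits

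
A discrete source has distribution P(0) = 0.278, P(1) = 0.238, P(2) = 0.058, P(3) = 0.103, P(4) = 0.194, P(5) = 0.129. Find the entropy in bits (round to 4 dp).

H = −Σ pᵢ log₂ pᵢ.
−0.278·log₂(0.278) = 0.5134
−0.238·log₂(0.238) = 0.4929
−0.058·log₂(0.058) = 0.2383
−0.103·log₂(0.103) = 0.3378
−0.194·log₂(0.194) = 0.4590
−0.129·log₂(0.129) = 0.3811
Sum ≈ 2.4224 → 2.4224 bits.

2.4224 bits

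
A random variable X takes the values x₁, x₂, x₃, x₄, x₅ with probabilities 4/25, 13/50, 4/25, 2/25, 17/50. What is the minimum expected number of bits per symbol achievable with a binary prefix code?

2.24 bits/symbol

Repeatedly combine the two least-probable nodes; the expected code length is the sum of the merged weights.
merge 2/25 + 4/25 → 6/25
merge 4/25 + 6/25 → 2/5
merge 13/50 + 17/50 → 3/5
merge 2/5 + 3/5 → 1
L = 6/25 + 2/5 + 3/5 + 1 = 56/25 = 2.24 bits/symbol.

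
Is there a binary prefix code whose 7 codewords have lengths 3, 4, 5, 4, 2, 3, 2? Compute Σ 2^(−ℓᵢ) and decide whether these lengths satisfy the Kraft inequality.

0.90625; yes

With common denominator 2^5 = 32: Σ 2^(−ℓᵢ) = 4/32 + 2/32 + 1/32 + 2/32 + 8/32 + 4/32 + 8/32 = 29/32 = 0.90625.
Kraft's inequality requires Σ ≤ 1; here Σ = 0.90625 ≤ 1, so such a prefix code exists.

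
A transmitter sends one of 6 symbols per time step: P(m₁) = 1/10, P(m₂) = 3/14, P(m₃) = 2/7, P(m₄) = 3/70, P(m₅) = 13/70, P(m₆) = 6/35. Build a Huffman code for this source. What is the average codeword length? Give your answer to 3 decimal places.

Repeatedly combine the two least-probable nodes; the expected code length is the sum of the merged weights.
merge 3/70 + 1/10 → 1/7
merge 1/7 + 6/35 → 11/35
merge 13/70 + 3/14 → 2/5
merge 2/7 + 11/35 → 3/5
merge 2/5 + 3/5 → 1
L = 1/7 + 11/35 + 2/5 + 3/5 + 1 = 86/35 ≈ 2.457 bits/symbol.

2.457 bits/symbol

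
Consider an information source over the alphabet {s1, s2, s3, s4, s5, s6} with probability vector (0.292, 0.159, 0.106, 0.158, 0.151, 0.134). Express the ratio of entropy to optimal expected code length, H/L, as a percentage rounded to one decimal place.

Entropy H = −Σ p log₂ p ≈ 2.5046 bits.
Huffman merges: 53/500+67/500→6/25; 151/1000+79/500→309/1000; 159/1000+6/25→399/1000; 73/250+309/1000→601/1000; 399/1000+601/1000→1. L = 2549/1000 ≈ 2.5490.
Efficiency = H/L = 2.5046/2.5490 = 98.3%.

98.3%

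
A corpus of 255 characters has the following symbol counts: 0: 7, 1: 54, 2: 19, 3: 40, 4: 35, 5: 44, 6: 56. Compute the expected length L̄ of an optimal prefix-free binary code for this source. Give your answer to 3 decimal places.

Probabilities are the counts divided by 255.
Repeatedly combine the two least-probable nodes; the expected code length is the sum of the merged weights.
merge 7/255 + 19/255 → 26/255
merge 26/255 + 7/51 → 61/255
merge 8/51 + 44/255 → 28/85
merge 18/85 + 56/255 → 22/51
merge 61/255 + 28/85 → 29/51
merge 22/51 + 29/51 → 1
L = 26/255 + 61/255 + 28/85 + 22/51 + 29/51 + 1 = 227/85 ≈ 2.671 bits/symbol.

2.671 bits/symbol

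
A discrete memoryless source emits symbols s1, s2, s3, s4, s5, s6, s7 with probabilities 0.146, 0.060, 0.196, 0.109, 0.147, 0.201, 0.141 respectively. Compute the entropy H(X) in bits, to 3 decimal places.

2.729 bits

H = −Σ pᵢ log₂ pᵢ.
−0.146·log₂(0.146) = 0.4053
−0.060·log₂(0.060) = 0.2435
−0.196·log₂(0.196) = 0.4608
−0.109·log₂(0.109) = 0.3485
−0.147·log₂(0.147) = 0.4066
−0.201·log₂(0.201) = 0.4653
−0.141·log₂(0.141) = 0.3985
Sum ≈ 2.7286 → 2.729 bits.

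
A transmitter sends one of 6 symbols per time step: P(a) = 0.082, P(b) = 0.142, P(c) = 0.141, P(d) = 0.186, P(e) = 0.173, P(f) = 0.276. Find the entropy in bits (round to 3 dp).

2.496 bits

H = −Σ pᵢ log₂ pᵢ.
−0.082·log₂(0.082) = 0.2959
−0.142·log₂(0.142) = 0.3999
−0.141·log₂(0.141) = 0.3985
−0.186·log₂(0.186) = 0.4514
−0.173·log₂(0.173) = 0.4379
−0.276·log₂(0.276) = 0.5126
Sum ≈ 2.4961 → 2.496 bits.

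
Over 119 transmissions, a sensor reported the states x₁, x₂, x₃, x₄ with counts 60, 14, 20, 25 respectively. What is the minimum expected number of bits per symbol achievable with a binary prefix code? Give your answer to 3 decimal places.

1.782 bits/symbol

Probabilities are the counts divided by 119.
Repeatedly combine the two least-probable nodes; the expected code length is the sum of the merged weights.
merge 2/17 + 20/119 → 2/7
merge 25/119 + 2/7 → 59/119
merge 59/119 + 60/119 → 1
L = 2/7 + 59/119 + 1 = 212/119 ≈ 1.782 bits/symbol.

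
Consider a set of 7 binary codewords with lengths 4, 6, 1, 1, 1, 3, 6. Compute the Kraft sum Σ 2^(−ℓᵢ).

With common denominator 2^6 = 64: Σ 2^(−ℓᵢ) = 4/64 + 1/64 + 32/64 + 32/64 + 32/64 + 8/64 + 1/64 = 110/64 = 1.71875.

1.71875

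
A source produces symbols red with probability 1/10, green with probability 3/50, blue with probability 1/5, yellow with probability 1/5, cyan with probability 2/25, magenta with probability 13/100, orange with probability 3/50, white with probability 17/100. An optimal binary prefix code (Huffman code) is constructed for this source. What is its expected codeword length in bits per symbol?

Repeatedly combine the two least-probable nodes; the expected code length is the sum of the merged weights.
merge 3/50 + 3/50 → 3/25
merge 2/25 + 1/10 → 9/50
merge 3/25 + 13/100 → 1/4
merge 17/100 + 9/50 → 7/20
merge 1/5 + 1/5 → 2/5
merge 1/4 + 7/20 → 3/5
merge 2/5 + 3/5 → 1
L = 3/25 + 9/50 + 1/4 + 7/20 + 2/5 + 3/5 + 1 = 29/10 = 2.9 bits/symbol.

2.9 bits/symbol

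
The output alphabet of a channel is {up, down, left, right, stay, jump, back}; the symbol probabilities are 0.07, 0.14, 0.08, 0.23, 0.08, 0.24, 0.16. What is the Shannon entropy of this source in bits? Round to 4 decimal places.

H = −Σ pᵢ log₂ pᵢ.
−0.07·log₂(0.07) = 0.2686
−0.14·log₂(0.14) = 0.3971
−0.08·log₂(0.08) = 0.2915
−0.23·log₂(0.23) = 0.4877
−0.08·log₂(0.08) = 0.2915
−0.24·log₂(0.24) = 0.4941
−0.16·log₂(0.16) = 0.4230
Sum ≈ 2.6535 → 2.6535 bits.

2.6535 bits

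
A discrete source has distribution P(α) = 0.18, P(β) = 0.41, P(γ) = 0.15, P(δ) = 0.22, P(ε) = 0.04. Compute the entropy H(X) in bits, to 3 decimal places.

H = −Σ pᵢ log₂ pᵢ.
−0.18·log₂(0.18) = 0.4453
−0.41·log₂(0.41) = 0.5274
−0.15·log₂(0.15) = 0.4105
−0.22·log₂(0.22) = 0.4806
−0.04·log₂(0.04) = 0.1858
Sum ≈ 2.0496 → 2.050 bits.

2.050 bits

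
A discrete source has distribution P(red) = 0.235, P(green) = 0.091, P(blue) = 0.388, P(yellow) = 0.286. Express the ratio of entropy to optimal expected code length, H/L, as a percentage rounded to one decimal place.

95.6%

Entropy H = −Σ p log₂ p ≈ 1.8521 bits.
Huffman merges: 91/1000+47/200→163/500; 143/500+163/500→153/250; 97/250+153/250→1. L = 969/500 ≈ 1.9380.
Efficiency = H/L = 1.8521/1.9380 = 95.6%.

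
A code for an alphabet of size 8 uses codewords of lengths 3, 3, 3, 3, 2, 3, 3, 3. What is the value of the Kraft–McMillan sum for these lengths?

1.125

With common denominator 2^3 = 8: Σ 2^(−ℓᵢ) = 1/8 + 1/8 + 1/8 + 1/8 + 2/8 + 1/8 + 1/8 + 1/8 = 9/8 = 1.125.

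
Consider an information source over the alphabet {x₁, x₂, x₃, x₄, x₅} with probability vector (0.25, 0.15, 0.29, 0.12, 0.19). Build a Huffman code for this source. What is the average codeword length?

Repeatedly combine the two least-probable nodes; the expected code length is the sum of the merged weights.
merge 3/25 + 3/20 → 27/100
merge 19/100 + 1/4 → 11/25
merge 27/100 + 29/100 → 14/25
merge 11/25 + 14/25 → 1
L = 27/100 + 11/25 + 14/25 + 1 = 227/100 = 2.27 bits/symbol.

2.27 bits/symbol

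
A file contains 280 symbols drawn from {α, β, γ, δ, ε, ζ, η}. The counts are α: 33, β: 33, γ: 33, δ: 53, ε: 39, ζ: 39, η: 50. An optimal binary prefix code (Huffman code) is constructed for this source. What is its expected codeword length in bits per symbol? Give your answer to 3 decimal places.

Probabilities are the counts divided by 280.
Repeatedly combine the two least-probable nodes; the expected code length is the sum of the merged weights.
merge 33/280 + 33/280 → 33/140
merge 33/280 + 39/280 → 9/35
merge 39/280 + 5/28 → 89/280
merge 53/280 + 33/140 → 17/40
merge 9/35 + 89/280 → 23/40
merge 17/40 + 23/40 → 1
L = 33/140 + 9/35 + 89/280 + 17/40 + 23/40 + 1 = 787/280 ≈ 2.811 bits/symbol.

2.811 bits/symbol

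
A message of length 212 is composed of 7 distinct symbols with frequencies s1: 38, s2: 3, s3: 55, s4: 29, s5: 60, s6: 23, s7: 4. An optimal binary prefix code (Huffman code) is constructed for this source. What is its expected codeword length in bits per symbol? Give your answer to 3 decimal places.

Probabilities are the counts divided by 212.
Repeatedly combine the two least-probable nodes; the expected code length is the sum of the merged weights.
merge 3/212 + 1/53 → 7/212
merge 7/212 + 23/212 → 15/106
merge 29/212 + 15/106 → 59/212
merge 19/106 + 55/212 → 93/212
merge 59/212 + 15/53 → 119/212
merge 93/212 + 119/212 → 1
L = 7/212 + 15/106 + 59/212 + 93/212 + 119/212 + 1 = 130/53 ≈ 2.453 bits/symbol.

2.453 bits/symbol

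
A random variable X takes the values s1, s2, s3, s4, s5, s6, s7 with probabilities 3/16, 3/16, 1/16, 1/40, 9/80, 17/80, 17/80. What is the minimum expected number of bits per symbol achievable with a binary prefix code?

2.6625 bits/symbol

Repeatedly combine the two least-probable nodes; the expected code length is the sum of the merged weights.
merge 1/40 + 1/16 → 7/80
merge 7/80 + 9/80 → 1/5
merge 3/16 + 3/16 → 3/8
merge 1/5 + 17/80 → 33/80
merge 17/80 + 3/8 → 47/80
merge 33/80 + 47/80 → 1
L = 7/80 + 1/5 + 3/8 + 33/80 + 47/80 + 1 = 213/80 = 2.6625 bits/symbol.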